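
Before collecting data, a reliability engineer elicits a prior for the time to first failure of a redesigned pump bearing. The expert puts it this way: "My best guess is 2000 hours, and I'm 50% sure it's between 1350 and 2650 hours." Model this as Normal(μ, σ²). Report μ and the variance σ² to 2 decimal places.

μ = 2000.00, σ² = 928701.20

A symmetric 50% interval runs μ ± z·σ with z = 0.6745.
Half-width = 650, so σ = 650/0.6745 = 963.691 and σ² = 928701.20.
μ is the stated best guess, 2000.00.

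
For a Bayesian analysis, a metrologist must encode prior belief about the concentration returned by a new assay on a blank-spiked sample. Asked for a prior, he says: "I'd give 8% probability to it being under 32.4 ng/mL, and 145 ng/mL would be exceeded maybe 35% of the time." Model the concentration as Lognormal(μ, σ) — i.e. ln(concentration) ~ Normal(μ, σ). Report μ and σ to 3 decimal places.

If T ~ Lognormal(μ,σ) then ln T ~ Normal(μ,σ), so the p-quantile of ln T is μ + z_p·σ.
ln(32.4) = 3.478 and ln(145) = 4.977; z_{0.08} = -1.405, z_{0.65} = 0.3853.
σ = (4.977 − 3.478)/(0.3853 − (-1.405)) = 0.837.
μ = 3.478 − (-1.405)·0.837 = 4.654.

μ ≈ 4.654, σ ≈ 0.837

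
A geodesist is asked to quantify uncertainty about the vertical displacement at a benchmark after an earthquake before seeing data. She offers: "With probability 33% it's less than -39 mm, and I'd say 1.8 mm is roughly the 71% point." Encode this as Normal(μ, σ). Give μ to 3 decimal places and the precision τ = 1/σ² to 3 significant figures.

μ = -20.930, τ = 0.000593

The p-quantile of Normal(μ,σ) is μ + z_p·σ, with z_{0.33} = -0.4399 and z_{0.71} = 0.5534.
Eliminate σ: μ = (z₂·x₁ − z₁·x₂)/(z₂ − z₁) = (0.5534·-39 − (-0.4399)·1.8)/0.9933 = -20.930.
Then σ = (x₂ − x₁)/(z₂ − z₁) = (1.8 − -39)/0.9933 = 41.075.
Precision τ = 1/σ² = 1/41.08² = 0.000593.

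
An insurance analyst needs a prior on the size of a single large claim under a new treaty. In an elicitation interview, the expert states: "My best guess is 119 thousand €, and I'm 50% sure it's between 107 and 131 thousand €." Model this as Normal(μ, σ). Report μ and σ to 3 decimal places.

μ = 119.000, σ = 17.791

A symmetric 50% interval runs μ ± z·σ with z = 0.6745.
Half-width = 12, so σ = 12/0.6745 = 17.791.
μ is the stated best guess, 119.000.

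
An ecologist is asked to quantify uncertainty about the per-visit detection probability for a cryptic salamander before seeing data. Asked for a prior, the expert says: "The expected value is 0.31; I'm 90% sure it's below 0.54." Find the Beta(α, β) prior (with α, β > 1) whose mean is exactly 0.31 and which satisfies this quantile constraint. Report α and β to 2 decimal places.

With mean 0.31 fixed, write α = 0.31s, β = 0.69s where s = α+β.
Need P(θ < 0.54) = 0.9 under Beta(0.31s, 0.69s). Normal approximation: (q−m)/√(m(1−m)/s) ≈ z_{0.9} = 1.28, so s ≈ 0.31·0.69·(1.28)²/(0.54−0.31)² = 6.6.
At s = 6.6: P(θ<0.54) ≈ 0.896. Adjusting to match 0.9 gives s ≈ 6.93.
So α = 0.31·6.93 ≈ 2.15, β = 0.69·6.93 ≈ 4.78.

α ≈ 2.15, β ≈ 4.78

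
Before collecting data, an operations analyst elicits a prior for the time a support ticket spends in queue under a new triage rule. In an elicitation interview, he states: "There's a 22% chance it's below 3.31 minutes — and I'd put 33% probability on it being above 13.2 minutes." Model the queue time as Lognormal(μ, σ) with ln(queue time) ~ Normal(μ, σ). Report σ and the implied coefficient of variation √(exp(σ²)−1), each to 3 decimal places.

σ ≈ 1.141, CV ≈ 1.636

If T ~ Lognormal(μ,σ) then ln T ~ Normal(μ,σ), so the p-quantile of ln T is μ + z_p·σ.
ln(3.31) = 1.197 and ln(13.2) = 2.58; z_{0.22} = -0.7722, z_{0.67} = 0.4399.
σ = (2.58 − 1.197)/(0.4399 − (-0.7722)) = 1.141.
μ = 1.197 − (-0.7722)·1.141 = 2.078.
CV = √(exp(σ²)−1) = √(exp(1.3024)−1) = 1.636.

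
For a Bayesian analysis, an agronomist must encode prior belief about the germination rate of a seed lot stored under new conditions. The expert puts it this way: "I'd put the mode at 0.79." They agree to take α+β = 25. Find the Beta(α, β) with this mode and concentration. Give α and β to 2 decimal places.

α = 19.17, β = 5.83

For α,β > 1 the Beta mode is (α−1)/(α+β−2). With α+β = 25, the mode is (α−1)/23.
Set (α−1)/23 = 0.79 → α = 1 + 0.79·23 = 19.17.
β = 25 − α = 5.83.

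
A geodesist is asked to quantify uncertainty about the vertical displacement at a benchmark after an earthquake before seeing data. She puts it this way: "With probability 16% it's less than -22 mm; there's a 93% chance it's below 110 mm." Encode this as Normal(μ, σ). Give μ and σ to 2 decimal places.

For Normal(μ,σ), the p-quantile is μ + z_p·σ. Here z_{0.16} = -0.9945, z_{0.93} = 1.476.
So -22 = μ − 0.9945σ and 110 = μ + 1.476σ.
Subtracting: σ = (110 − -22)/(1.476 − (-0.9945)) = 53.44.
Then μ = -22 − (-0.9945)·53.44 = 31.14.

μ = 31.14, σ = 53.44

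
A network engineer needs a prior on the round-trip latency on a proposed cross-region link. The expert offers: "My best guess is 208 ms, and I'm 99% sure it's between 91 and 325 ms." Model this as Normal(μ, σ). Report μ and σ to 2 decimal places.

μ = 208.00, σ = 45.42

A symmetric 99% interval runs μ ± z·σ with z = 2.576.
Half-width = 117, so σ = 117/2.576 = 45.42.
μ is the stated best guess, 208.00.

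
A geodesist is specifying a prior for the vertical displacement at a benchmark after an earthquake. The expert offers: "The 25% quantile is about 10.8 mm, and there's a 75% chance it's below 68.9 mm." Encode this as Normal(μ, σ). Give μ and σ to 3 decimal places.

μ = 39.850, σ = 43.070

The p-quantile of Normal(μ,σ) is μ + z_p·σ, with z_{0.25} = -0.6745 and z_{0.75} = 0.6745.
Eliminate σ: μ = (z₂·x₁ − z₁·x₂)/(z₂ − z₁) = (0.6745·10.8 − (-0.6745)·68.9)/1.349 = 39.850.
Then σ = (x₂ − x₁)/(z₂ − z₁) = (68.9 − 10.8)/1.349 = 43.070.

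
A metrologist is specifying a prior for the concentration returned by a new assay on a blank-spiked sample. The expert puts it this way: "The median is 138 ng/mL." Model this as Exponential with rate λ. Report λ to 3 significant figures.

λ ≈ 0.00502

Exponential median = ln 2 / λ, so λ = ln 2 / 138.0 = 0.00502.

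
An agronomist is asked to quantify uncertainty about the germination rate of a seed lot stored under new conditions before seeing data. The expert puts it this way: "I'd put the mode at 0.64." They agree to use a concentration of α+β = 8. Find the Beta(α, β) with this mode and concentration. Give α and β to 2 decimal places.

For α,β > 1 the Beta mode is (α−1)/(α+β−2). With α+β = 8, the mode is (α−1)/6.
Set (α−1)/6 = 0.64 → α = 1 + 0.64·6 = 4.84.
β = 8 − α = 3.16.

α = 4.84, β = 3.16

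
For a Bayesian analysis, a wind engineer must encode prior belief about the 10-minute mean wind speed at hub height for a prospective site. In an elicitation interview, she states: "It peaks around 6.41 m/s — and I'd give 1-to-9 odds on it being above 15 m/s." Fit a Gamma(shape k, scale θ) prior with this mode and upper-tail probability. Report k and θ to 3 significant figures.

Gamma(k,θ) with k>1 has mode (k−1)θ, so θ = 6.41/(k−1).
Need P(X < 15) = 0.9 with θ tied to k this way. Start at k = 2, θ = 6.41: P(X<15) ≈ 0.678.
Too low — raise k to concentrate. Iterating converges to k ≈ 3.66.
Then θ = 6.41/(3.66−1) ≈ 2.41.

k ≈ 3.66, θ ≈ 2.41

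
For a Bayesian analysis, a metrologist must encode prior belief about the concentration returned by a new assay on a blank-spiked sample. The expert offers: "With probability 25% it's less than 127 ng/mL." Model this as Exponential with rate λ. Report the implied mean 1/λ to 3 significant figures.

P(T < 127.0) = 1 − e^(−λ·127.0) = 0.25, so λ = −ln(1−0.25)/127.0 = −ln(0.75)/127.0 = 0.00227.
Mean = 1/λ = 441 ng/mL.

mean ≈ 441 ng/mL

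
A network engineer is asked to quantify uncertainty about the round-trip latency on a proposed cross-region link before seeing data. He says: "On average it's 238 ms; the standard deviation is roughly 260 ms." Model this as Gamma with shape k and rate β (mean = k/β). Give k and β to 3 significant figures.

k ≈ 0.838, β ≈ 0.00352

For Gamma(k, rate β): mean = k/β, variance = k/β², so CV = 1/√k.
CV = SD/mean = 260/238 = 1.092, hence k = 1/CV² = 0.838.
Then β = k/mean = 0.838/238 = 0.00352.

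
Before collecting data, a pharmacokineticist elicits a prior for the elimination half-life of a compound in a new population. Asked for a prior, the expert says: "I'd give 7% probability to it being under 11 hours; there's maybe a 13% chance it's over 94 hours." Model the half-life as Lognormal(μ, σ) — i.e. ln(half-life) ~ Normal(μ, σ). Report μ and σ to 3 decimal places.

μ ≈ 3.615, σ ≈ 0.824

If T ~ Lognormal(μ,σ) then ln T ~ Normal(μ,σ), so the p-quantile of ln T is μ + z_p·σ.
ln(11) = 2.398 and ln(94) = 4.543; z_{0.07} = -1.476, z_{0.87} = 1.126.
σ = (4.543 − 2.398)/(1.126 − (-1.476)) = 0.824.
μ = 2.398 − (-1.476)·0.824 = 3.615.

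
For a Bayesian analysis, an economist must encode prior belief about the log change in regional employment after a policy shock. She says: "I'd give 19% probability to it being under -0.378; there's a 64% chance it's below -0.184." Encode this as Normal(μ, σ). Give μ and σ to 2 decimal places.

μ = -0.24, σ = 0.16

For Normal(μ,σ), the p-quantile is μ + z_p·σ. Here z_{0.19} = -0.8779, z_{0.64} = 0.3585.
So -0.378 = μ − 0.8779σ and -0.184 = μ + 0.3585σ.
Subtracting: σ = (-0.184 − -0.378)/(0.3585 − (-0.8779)) = 0.16.
Then μ = -0.378 − (-0.8779)·0.16 = -0.24.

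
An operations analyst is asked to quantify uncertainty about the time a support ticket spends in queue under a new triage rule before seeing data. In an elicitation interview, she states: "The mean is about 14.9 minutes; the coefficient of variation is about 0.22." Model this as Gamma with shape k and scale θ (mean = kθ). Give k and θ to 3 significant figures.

For Gamma(k, scale θ): mean = kθ, variance = kθ², so CV = 1/√k.
CV = 0.22, hence k = 1/CV² = 20.7.
Then θ = mean/k = 14.9/20.7 = 0.721.

k ≈ 20.7, θ ≈ 0.721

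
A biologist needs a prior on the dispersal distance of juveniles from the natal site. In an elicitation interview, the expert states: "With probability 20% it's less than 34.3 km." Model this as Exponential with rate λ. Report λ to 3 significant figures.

P(T < 34.3) = 1 − e^(−λ·34.3) = 0.2, so λ = −ln(1−0.2)/34.3 = −ln(0.8)/34.3 = 0.00651.

λ ≈ 0.00651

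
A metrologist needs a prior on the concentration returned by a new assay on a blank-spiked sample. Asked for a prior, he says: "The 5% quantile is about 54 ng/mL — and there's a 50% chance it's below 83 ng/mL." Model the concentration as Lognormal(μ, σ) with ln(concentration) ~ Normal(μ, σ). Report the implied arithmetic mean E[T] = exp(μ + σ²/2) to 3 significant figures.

If T ~ Lognormal(μ,σ) then ln T ~ Normal(μ,σ), so the p-quantile of ln T is μ + z_p·σ.
ln(54) = 3.989 and ln(83) = 4.419; z_{0.05} = -1.645, z_{0.5} = 0.
σ = (4.419 − 3.989)/(0 − (-1.645)) = 0.261.
μ = 3.989 − (-1.645)·0.261 = 4.419.
E[T] = exp(μ + σ²/2) = exp(4.419 + 0.0341) = 85.9 ng/mL.

E[T] ≈ 85.9 ng/mL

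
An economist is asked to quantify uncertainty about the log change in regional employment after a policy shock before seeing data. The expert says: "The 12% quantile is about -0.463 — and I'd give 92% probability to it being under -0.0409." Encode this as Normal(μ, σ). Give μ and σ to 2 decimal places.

μ = -0.27, σ = 0.16

For Normal(μ,σ), the p-quantile is μ + z_p·σ. Here z_{0.12} = -1.175, z_{0.92} = 1.405.
So -0.463 = μ − 1.175σ and -0.0409 = μ + 1.405σ.
Subtracting: σ = (-0.0409 − -0.463)/(1.405 − (-1.175)) = 0.16.
Then μ = -0.463 − (-1.175)·0.16 = -0.27.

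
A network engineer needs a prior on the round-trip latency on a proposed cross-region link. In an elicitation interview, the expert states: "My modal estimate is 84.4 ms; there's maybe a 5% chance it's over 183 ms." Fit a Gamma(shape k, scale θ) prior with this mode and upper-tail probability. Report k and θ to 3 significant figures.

k ≈ 5.6, θ ≈ 18.4

Gamma(k,θ) with k>1 has mode (k−1)θ, so θ = 84.4/(k−1).
Need P(X < 183) = 0.95 with θ tied to k this way. Start at k = 2, θ = 84.4: P(X<183) ≈ 0.638.
Too low — raise k to concentrate. Iterating converges to k ≈ 5.6.
Then θ = 84.4/(5.6−1) ≈ 18.4.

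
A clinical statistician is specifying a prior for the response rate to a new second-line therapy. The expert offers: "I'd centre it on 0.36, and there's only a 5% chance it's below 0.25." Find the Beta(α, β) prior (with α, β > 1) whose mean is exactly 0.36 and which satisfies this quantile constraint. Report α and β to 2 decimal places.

With mean 0.36 fixed, write α = 0.36s, β = 0.64s where s = α+β.
Need P(θ < 0.25) = 0.05 under Beta(0.36s, 0.64s). Normal approximation: (q−m)/√(m(1−m)/s) ≈ z_{0.05} = -1.64, so s ≈ 0.36·0.64·(-1.64)²/(0.25−0.36)² = 51.5.
At s = 51.5: P(θ<0.25) ≈ 0.043. Adjusting to match 0.05 gives s ≈ 47.53.
So α = 0.36·47.53 ≈ 17.11, β = 0.64·47.53 ≈ 30.42.

α ≈ 17.11, β ≈ 30.42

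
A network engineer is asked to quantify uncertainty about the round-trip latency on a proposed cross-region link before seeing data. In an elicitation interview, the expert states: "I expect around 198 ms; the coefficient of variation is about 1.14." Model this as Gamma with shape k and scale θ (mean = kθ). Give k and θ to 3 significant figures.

For Gamma(k, scale θ): mean = kθ, variance = kθ², so CV = 1/√k.
CV = 1.14, hence k = 1/CV² = 0.769.
Then θ = mean/k = 198/0.769 = 257.

k ≈ 0.769, θ ≈ 257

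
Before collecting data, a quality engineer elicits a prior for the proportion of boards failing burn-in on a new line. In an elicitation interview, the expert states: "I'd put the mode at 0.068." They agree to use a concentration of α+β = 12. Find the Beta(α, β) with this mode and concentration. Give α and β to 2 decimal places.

For α,β > 1 the Beta mode is (α−1)/(α+β−2). With α+β = 12, the mode is (α−1)/10.
Set (α−1)/10 = 0.068 → α = 1 + 0.068·10 = 1.68.
β = 12 − α = 10.32.

α = 1.68, β = 10.32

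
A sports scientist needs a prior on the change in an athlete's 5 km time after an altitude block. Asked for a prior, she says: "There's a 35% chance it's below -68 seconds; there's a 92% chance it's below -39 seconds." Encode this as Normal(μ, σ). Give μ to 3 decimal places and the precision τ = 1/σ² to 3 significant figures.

The p-quantile of Normal(μ,σ) is μ + z_p·σ, with z_{0.35} = -0.3853 and z_{0.92} = 1.405.
Eliminate σ: μ = (z₂·x₁ − z₁·x₂)/(z₂ − z₁) = (1.405·-68 − (-0.3853)·-39)/1.79 = -61.759.
Then σ = (x₂ − x₁)/(z₂ − z₁) = (-39 − -68)/1.79 = 16.198.
Precision τ = 1/σ² = 1/16.2² = 0.00381.

μ = -61.759, τ = 0.00381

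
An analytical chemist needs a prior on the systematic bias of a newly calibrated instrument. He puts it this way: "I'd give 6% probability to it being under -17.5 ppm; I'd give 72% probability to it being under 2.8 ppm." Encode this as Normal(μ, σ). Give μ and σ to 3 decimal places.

For Normal(μ,σ), the p-quantile is μ + z_p·σ. Here z_{0.06} = -1.555, z_{0.72} = 0.5828.
So -17.5 = μ − 1.555σ and 2.8 = μ + 0.5828σ.
Subtracting: σ = (2.8 − -17.5)/(0.5828 − (-1.555)) = 9.497.
Then μ = -17.5 − (-1.555)·9.497 = -2.735.

μ = -2.735, σ = 9.497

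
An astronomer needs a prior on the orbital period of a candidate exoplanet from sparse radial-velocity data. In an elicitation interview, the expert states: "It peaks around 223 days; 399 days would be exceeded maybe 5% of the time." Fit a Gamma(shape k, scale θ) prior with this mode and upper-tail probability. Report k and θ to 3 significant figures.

Gamma(k,θ) with k>1 has mode (k−1)θ, so θ = 223/(k−1).
Need P(X < 399) = 0.95 with θ tied to k this way. Start at k = 2, θ = 223: P(X<399) ≈ 0.534.
Too low — raise k to concentrate. Iterating converges to k ≈ 9.24.
Then θ = 223/(9.24−1) ≈ 27.1.

k ≈ 9.24, θ ≈ 27.1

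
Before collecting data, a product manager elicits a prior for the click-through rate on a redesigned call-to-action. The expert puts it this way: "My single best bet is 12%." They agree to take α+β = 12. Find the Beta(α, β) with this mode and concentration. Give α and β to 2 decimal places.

For α,β > 1 the Beta mode is (α−1)/(α+β−2). With α+β = 12, the mode is (α−1)/10.
Set (α−1)/10 = 0.12 → α = 1 + 0.12·10 = 2.20.
β = 12 − α = 9.80.

α = 2.20, β = 9.80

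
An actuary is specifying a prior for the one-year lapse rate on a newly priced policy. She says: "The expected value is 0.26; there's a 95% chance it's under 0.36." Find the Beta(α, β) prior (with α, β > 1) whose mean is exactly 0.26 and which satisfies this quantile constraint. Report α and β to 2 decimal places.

α ≈ 14.66, β ≈ 41.72

With mean 0.26 fixed, write α = 0.26s, β = 0.74s where s = α+β.
Need P(θ < 0.36) = 0.95 under Beta(0.26s, 0.74s). Normal approximation: (q−m)/√(m(1−m)/s) ≈ z_{0.95} = 1.64, so s ≈ 0.26·0.74·(1.64)²/(0.36−0.26)² = 52.1.
At s = 52.1: P(θ<0.36) ≈ 0.943. Adjusting to match 0.95 gives s ≈ 56.38.
So α = 0.26·56.38 ≈ 14.66, β = 0.74·56.38 ≈ 41.72.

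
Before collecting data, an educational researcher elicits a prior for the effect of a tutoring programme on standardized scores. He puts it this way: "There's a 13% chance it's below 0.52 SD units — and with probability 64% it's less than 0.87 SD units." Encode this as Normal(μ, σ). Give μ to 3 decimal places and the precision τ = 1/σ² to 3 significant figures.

The p-quantile of Normal(μ,σ) is μ + z_p·σ, with z_{0.13} = -1.126 and z_{0.64} = 0.3585.
Eliminate σ: μ = (z₂·x₁ − z₁·x₂)/(z₂ − z₁) = (0.3585·0.52 − (-1.126)·0.87)/1.485 = 0.786.
Then σ = (x₂ − x₁)/(z₂ − z₁) = (0.87 − 0.52)/1.485 = 0.236.
Precision τ = 1/σ² = 1/0.2357² = 18.

μ = 0.786, τ = 18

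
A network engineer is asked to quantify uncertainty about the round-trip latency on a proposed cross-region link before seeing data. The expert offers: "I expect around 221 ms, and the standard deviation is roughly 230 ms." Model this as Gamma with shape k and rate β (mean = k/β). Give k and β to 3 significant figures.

k ≈ 0.923, β ≈ 0.00418

For Gamma(k, rate β): mean = k/β, variance = k/β², so CV = 1/√k.
CV = SD/mean = 230/221 = 1.041, hence k = 1/CV² = 0.923.
Then β = k/mean = 0.923/221 = 0.00418.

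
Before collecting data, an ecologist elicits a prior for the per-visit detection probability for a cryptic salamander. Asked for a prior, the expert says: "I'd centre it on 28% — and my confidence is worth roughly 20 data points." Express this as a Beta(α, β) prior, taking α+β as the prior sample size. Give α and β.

Under the effective-sample-size interpretation, Beta(α, β) has prior mean α/(α+β) and prior sample size α+β.
So α+β = 20 and α/(α+β) = 0.28, giving α = 0.28·20 = 5.6 and β = 20 − 5.6 = 14.4.

α = 5.6, β = 14.4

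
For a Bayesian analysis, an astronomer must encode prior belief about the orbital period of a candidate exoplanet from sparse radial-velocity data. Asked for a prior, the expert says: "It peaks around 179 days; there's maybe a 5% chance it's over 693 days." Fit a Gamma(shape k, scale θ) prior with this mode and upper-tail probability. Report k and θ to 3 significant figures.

Gamma(k,θ) with k>1 has mode (k−1)θ, so θ = 179/(k−1).
Need P(X < 693) = 0.95 with θ tied to k this way. Start at k = 2, θ = 179: P(X<693) ≈ 0.899.
Too low — raise k to concentrate. Iterating converges to k ≈ 2.38.
Then θ = 179/(2.38−1) ≈ 129.

k ≈ 2.38, θ ≈ 129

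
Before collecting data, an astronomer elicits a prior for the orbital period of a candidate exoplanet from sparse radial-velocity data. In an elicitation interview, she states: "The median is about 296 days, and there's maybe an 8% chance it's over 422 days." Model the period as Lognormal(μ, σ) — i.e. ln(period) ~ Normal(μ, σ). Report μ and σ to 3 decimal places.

μ ≈ 5.690, σ ≈ 0.252

If T ~ Lognormal(μ,σ) then ln T ~ Normal(μ,σ), so the p-quantile of ln T is μ + z_p·σ.
ln(296) = 5.69 and ln(422) = 6.045; z_{0.5} = 0, z_{0.92} = 1.405.
σ = (6.045 − 5.69)/(1.405 − (0)) = 0.252.
μ = 5.69 − (0)·0.252 = 5.690.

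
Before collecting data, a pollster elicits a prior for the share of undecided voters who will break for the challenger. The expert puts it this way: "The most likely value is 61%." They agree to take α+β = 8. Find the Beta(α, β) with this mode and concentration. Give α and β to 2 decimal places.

α = 4.66, β = 3.34

For α,β > 1 the Beta mode is (α−1)/(α+β−2). With α+β = 8, the mode is (α−1)/6.
Set (α−1)/6 = 0.61 → α = 1 + 0.61·6 = 4.66.
β = 8 − α = 3.34.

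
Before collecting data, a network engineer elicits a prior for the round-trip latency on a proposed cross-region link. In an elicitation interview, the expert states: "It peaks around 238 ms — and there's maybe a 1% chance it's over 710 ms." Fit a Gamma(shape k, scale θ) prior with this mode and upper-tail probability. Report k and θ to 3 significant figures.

Gamma(k,θ) with k>1 has mode (k−1)θ, so θ = 238/(k−1).
Need P(X < 710) = 0.99 with θ tied to k this way. Start at k = 2, θ = 238: P(X<710) ≈ 0.798.
Too low — raise k to concentrate. Iterating converges to k ≈ 4.77.
Then θ = 238/(4.77−1) ≈ 63.1.

k ≈ 4.77, θ ≈ 63.1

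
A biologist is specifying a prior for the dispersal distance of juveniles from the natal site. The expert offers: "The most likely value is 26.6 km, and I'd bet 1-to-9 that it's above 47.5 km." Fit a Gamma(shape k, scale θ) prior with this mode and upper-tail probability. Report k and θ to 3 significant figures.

k ≈ 6.66, θ ≈ 4.7

Gamma(k,θ) with k>1 has mode (k−1)θ, so θ = 26.6/(k−1).
Need P(X < 47.5) = 0.9 with θ tied to k this way. Start at k = 2, θ = 26.6: P(X<47.5) ≈ 0.533.
Too low — raise k to concentrate. Iterating converges to k ≈ 6.66.
Then θ = 26.6/(6.66−1) ≈ 4.7.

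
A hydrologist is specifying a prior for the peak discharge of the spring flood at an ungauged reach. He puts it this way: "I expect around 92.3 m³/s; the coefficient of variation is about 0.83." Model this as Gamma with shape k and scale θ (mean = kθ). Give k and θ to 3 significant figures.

For Gamma(k, scale θ): mean = kθ, variance = kθ², so CV = 1/√k.
CV = 0.83, hence k = 1/CV² = 1.45.
Then θ = mean/k = 92.3/1.45 = 63.6.

k ≈ 1.45, θ ≈ 63.6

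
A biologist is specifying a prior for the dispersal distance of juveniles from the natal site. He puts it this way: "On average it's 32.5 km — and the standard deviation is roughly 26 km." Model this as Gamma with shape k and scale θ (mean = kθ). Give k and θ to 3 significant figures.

k ≈ 1.56, θ ≈ 20.8

For Gamma(k, scale θ): mean = kθ, variance = kθ², so CV = 1/√k.
CV = SD/mean = 26/32.5 = 0.8, hence k = 1/CV² = 1.56.
Then θ = mean/k = 32.5/1.56 = 20.8.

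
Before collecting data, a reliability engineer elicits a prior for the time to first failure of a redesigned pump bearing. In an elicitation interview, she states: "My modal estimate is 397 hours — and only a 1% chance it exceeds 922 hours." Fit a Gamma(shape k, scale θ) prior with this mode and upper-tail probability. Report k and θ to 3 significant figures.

k ≈ 7.72, θ ≈ 59.1

Gamma(k,θ) with k>1 has mode (k−1)θ, so θ = 397/(k−1).
Need P(X < 922) = 0.99 with θ tied to k this way. Start at k = 2, θ = 397: P(X<922) ≈ 0.674.
Too low — raise k to concentrate. Iterating converges to k ≈ 7.72.
Then θ = 397/(7.72−1) ≈ 59.1.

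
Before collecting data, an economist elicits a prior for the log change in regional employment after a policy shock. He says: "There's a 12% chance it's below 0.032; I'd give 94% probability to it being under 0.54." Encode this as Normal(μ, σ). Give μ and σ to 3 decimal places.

μ = 0.251, σ = 0.186

The p-quantile of Normal(μ,σ) is μ + z_p·σ, with z_{0.12} = -1.175 and z_{0.94} = 1.555.
Eliminate σ: μ = (z₂·x₁ − z₁·x₂)/(z₂ − z₁) = (1.555·0.032 − (-1.175)·0.54)/2.73 = 0.251.
Then σ = (x₂ − x₁)/(z₂ − z₁) = (0.54 − 0.032)/2.73 = 0.186.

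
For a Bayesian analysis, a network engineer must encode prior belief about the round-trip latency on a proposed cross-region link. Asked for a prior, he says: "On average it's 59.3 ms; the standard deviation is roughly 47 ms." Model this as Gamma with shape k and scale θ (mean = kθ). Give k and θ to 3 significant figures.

For Gamma(k, scale θ): mean = kθ, variance = kθ², so CV = 1/√k.
CV = SD/mean = 47/59.3 = 0.7926, hence k = 1/CV² = 1.59.
Then θ = mean/k = 59.3/1.59 = 37.3.

k ≈ 1.59, θ ≈ 37.3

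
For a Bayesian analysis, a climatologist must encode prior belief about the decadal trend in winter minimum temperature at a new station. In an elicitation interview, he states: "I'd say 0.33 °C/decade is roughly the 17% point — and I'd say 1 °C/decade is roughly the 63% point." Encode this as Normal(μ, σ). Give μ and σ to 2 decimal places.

μ = 0.83, σ = 0.52

The p-quantile of Normal(μ,σ) is μ + z_p·σ, with z_{0.17} = -0.9542 and z_{0.63} = 0.3319.
Eliminate σ: μ = (z₂·x₁ − z₁·x₂)/(z₂ − z₁) = (0.3319·0.33 − (-0.9542)·1)/1.286 = 0.83.
Then σ = (x₂ − x₁)/(z₂ − z₁) = (1 − 0.33)/1.286 = 0.52.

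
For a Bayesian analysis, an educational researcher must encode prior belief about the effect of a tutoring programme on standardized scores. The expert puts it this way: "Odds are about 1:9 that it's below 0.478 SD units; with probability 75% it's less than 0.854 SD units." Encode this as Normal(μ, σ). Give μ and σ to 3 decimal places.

For Normal(μ,σ), the p-quantile is μ + z_p·σ. Here z_{0.1} = -1.282, z_{0.75} = 0.6745.
So 0.478 = μ − 1.282σ and 0.854 = μ + 0.6745σ.
Subtracting: σ = (0.854 − 0.478)/(0.6745 − (-1.282)) = 0.192.
Then μ = 0.478 − (-1.282)·0.192 = 0.724.

μ = 0.724, σ = 0.192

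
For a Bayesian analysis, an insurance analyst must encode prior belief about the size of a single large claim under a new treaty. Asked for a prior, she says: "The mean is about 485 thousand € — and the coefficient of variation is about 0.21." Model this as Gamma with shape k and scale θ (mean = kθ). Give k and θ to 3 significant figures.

For Gamma(k, scale θ): mean = kθ, variance = kθ², so CV = 1/√k.
CV = 0.21, hence k = 1/CV² = 22.7.
Then θ = mean/k = 485/22.7 = 21.4.

k ≈ 22.7, θ ≈ 21.4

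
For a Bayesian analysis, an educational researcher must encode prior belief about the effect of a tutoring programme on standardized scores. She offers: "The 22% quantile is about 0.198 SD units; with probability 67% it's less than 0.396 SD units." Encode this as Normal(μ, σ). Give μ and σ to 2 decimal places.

μ = 0.32, σ = 0.16

For Normal(μ,σ), the p-quantile is μ + z_p·σ. Here z_{0.22} = -0.7722, z_{0.67} = 0.4399.
So 0.198 = μ − 0.7722σ and 0.396 = μ + 0.4399σ.
Subtracting: σ = (0.396 − 0.198)/(0.4399 − (-0.7722)) = 0.16.
Then μ = 0.198 − (-0.7722)·0.16 = 0.32.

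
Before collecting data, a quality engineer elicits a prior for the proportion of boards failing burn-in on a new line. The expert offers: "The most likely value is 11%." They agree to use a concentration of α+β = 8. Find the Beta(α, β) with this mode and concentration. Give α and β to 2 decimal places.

For α,β > 1 the Beta mode is (α−1)/(α+β−2). With α+β = 8, the mode is (α−1)/6.
Set (α−1)/6 = 0.11 → α = 1 + 0.11·6 = 1.66.
β = 8 − α = 6.34.

α = 1.66, β = 6.34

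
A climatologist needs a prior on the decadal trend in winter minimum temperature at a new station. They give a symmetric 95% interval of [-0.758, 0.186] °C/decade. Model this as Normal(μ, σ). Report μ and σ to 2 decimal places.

μ = -0.29, σ = 0.24

A symmetric 95% interval runs μ ± z·σ with z = 1.96.
Half-width = 0.472, so σ = 0.472/1.96 = 0.24.
μ is the interval midpoint, -0.29.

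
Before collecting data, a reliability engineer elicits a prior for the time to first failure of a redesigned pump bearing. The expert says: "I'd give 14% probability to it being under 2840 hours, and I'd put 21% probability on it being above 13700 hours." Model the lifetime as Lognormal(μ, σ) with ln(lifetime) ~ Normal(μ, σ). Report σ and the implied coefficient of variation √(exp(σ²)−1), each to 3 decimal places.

σ ≈ 0.834, CV ≈ 1.002

If T ~ Lognormal(μ,σ) then ln T ~ Normal(μ,σ), so the p-quantile of ln T is μ + z_p·σ.
ln(2840) = 7.952 and ln(13700) = 9.525; z_{0.14} = -1.08, z_{0.79} = 0.8064.
σ = (9.525 − 7.952)/(0.8064 − (-1.08)) = 0.834.
μ = 7.952 − (-1.08)·0.834 = 8.853.
CV = √(exp(σ²)−1) = √(exp(0.6956)−1) = 1.002.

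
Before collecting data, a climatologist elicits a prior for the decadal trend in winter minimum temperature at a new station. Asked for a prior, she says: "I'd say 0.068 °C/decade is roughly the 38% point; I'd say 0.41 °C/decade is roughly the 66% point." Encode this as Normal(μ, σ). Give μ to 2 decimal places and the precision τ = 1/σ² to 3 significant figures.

μ = 0.21, τ = 4.41

For Normal(μ,σ), the p-quantile is μ + z_p·σ. Here z_{0.38} = -0.3055, z_{0.66} = 0.4125.
So 0.068 = μ − 0.3055σ and 0.41 = μ + 0.4125σ.
Subtracting: σ = (0.41 − 0.068)/(0.4125 − (-0.3055)) = 0.48.
Then μ = 0.068 − (-0.3055)·0.48 = 0.21.
Precision τ = 1/σ² = 1/0.4764² = 4.41.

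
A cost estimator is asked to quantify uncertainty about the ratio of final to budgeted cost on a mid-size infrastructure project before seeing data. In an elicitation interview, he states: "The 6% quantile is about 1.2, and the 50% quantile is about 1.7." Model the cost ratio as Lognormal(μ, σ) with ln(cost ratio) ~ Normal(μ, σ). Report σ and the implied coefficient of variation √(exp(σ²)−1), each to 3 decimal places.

If T ~ Lognormal(μ,σ) then ln T ~ Normal(μ,σ), so the p-quantile of ln T is μ + z_p·σ.
ln(1.2) = 0.1823 and ln(1.7) = 0.5306; z_{0.06} = -1.555, z_{0.5} = 0.
σ = (0.5306 − 0.1823)/(0 − (-1.555)) = 0.224.
μ = 0.1823 − (-1.555)·0.224 = 0.531.
CV = √(exp(σ²)−1) = √(exp(0.0502)−1) = 0.227.

σ ≈ 0.224, CV ≈ 0.227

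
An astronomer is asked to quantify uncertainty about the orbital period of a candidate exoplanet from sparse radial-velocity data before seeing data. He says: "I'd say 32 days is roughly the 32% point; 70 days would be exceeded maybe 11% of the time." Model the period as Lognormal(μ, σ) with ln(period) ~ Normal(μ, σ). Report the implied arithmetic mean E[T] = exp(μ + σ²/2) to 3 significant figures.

If T ~ Lognormal(μ,σ) then ln T ~ Normal(μ,σ), so the p-quantile of ln T is μ + z_p·σ.
ln(32) = 3.466 and ln(70) = 4.248; z_{0.32} = -0.4677, z_{0.89} = 1.227.
σ = (4.248 − 3.466)/(1.227 − (-0.4677)) = 0.462.
μ = 3.466 − (-0.4677)·0.462 = 3.682.
E[T] = exp(μ + σ²/2) = exp(3.682 + 0.1067) = 44.2 days.

E[T] ≈ 44.2 days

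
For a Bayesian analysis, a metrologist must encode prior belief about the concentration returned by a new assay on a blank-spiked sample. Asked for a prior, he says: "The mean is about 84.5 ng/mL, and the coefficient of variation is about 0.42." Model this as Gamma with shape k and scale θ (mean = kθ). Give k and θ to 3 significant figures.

For Gamma(k, scale θ): mean = kθ, variance = kθ², so CV = 1/√k.
CV = 0.42, hence k = 1/CV² = 5.67.
Then θ = mean/k = 84.5/5.67 = 14.9.

k ≈ 5.67, θ ≈ 14.9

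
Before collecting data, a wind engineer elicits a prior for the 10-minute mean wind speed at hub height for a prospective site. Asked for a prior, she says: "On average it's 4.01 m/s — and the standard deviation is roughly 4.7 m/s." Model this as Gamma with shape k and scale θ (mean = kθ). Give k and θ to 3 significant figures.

For Gamma(k, scale θ): mean = kθ, variance = kθ², so CV = 1/√k.
CV = SD/mean = 4.7/4.01 = 1.172, hence k = 1/CV² = 0.728.
Then θ = mean/k = 4.01/0.728 = 5.51.

k ≈ 0.728, θ ≈ 5.51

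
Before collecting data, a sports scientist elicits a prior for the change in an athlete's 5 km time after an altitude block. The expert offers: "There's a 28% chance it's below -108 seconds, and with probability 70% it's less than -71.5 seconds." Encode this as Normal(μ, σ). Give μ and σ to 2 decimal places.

The p-quantile of Normal(μ,σ) is μ + z_p·σ, with z_{0.28} = -0.5828 and z_{0.7} = 0.5244.
Eliminate σ: μ = (z₂·x₁ − z₁·x₂)/(z₂ − z₁) = (0.5244·-108 − (-0.5828)·-71.5)/1.107 = -88.79.
Then σ = (x₂ − x₁)/(z₂ − z₁) = (-71.5 − -108)/1.107 = 32.96.

μ = -88.79, σ = 32.96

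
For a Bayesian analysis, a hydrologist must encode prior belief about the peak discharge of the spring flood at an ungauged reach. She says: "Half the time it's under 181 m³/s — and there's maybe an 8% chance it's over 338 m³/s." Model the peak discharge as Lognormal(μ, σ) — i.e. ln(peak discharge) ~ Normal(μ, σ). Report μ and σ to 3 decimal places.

If T ~ Lognormal(μ,σ) then ln T ~ Normal(μ,σ), so the p-quantile of ln T is μ + z_p·σ.
ln(181) = 5.198 and ln(338) = 5.823; z_{0.5} = 0, z_{0.92} = 1.405.
σ = (5.823 − 5.198)/(1.405 − (0)) = 0.444.
μ = 5.198 − (0)·0.444 = 5.198.

μ ≈ 5.198, σ ≈ 0.444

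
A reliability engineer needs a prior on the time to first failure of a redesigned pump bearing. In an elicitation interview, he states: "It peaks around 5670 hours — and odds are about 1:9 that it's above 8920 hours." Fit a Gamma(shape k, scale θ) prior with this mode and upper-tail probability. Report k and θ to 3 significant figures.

Gamma(k,θ) with k>1 has mode (k−1)θ, so θ = 5670/(k−1).
Need P(X < 8920) = 0.9 with θ tied to k this way. Start at k = 2, θ = 5670: P(X<8920) ≈ 0.466.
Too low — raise k to concentrate. Iterating converges to k ≈ 10.1.
Then θ = 5670/(10.1−1) ≈ 621.

k ≈ 10.1, θ ≈ 621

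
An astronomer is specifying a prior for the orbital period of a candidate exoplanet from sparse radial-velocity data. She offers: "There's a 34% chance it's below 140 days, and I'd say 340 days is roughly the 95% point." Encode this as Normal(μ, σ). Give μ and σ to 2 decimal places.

The p-quantile of Normal(μ,σ) is μ + z_p·σ, with z_{0.34} = -0.4125 and z_{0.95} = 1.645.
Eliminate σ: μ = (z₂·x₁ − z₁·x₂)/(z₂ − z₁) = (1.645·140 − (-0.4125)·340)/2.057 = 180.10.
Then σ = (x₂ − x₁)/(z₂ − z₁) = (340 − 140)/2.057 = 97.21.

μ = 180.10, σ = 97.21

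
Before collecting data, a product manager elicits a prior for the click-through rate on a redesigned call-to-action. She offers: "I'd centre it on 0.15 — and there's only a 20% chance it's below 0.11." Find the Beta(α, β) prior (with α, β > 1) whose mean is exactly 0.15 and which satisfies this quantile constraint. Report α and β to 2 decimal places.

α ≈ 8.78, β ≈ 49.74

With mean 0.15 fixed, write α = 0.15s, β = 0.85s where s = α+β.
Need P(θ < 0.11) = 0.2 under Beta(0.15s, 0.85s). Normal approximation: (q−m)/√(m(1−m)/s) ≈ z_{0.2} = -0.842, so s ≈ 0.15·0.85·(-0.842)²/(0.11−0.15)² = 56.4.
At s = 56.4: P(θ<0.11) ≈ 0.205. Adjusting to match 0.2 gives s ≈ 58.52.
So α = 0.15·58.52 ≈ 8.78, β = 0.85·58.52 ≈ 49.74.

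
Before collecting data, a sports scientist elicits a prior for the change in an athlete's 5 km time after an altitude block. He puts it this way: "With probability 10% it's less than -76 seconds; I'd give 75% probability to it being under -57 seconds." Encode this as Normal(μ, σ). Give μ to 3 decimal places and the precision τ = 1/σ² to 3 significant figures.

μ = -63.552, τ = 0.0106

The p-quantile of Normal(μ,σ) is μ + z_p·σ, with z_{0.1} = -1.282 and z_{0.75} = 0.6745.
Eliminate σ: μ = (z₂·x₁ − z₁·x₂)/(z₂ − z₁) = (0.6745·-76 − (-1.282)·-57)/1.956 = -63.552.
Then σ = (x₂ − x₁)/(z₂ − z₁) = (-57 − -76)/1.956 = 9.713.
Precision τ = 1/σ² = 1/9.713² = 0.0106.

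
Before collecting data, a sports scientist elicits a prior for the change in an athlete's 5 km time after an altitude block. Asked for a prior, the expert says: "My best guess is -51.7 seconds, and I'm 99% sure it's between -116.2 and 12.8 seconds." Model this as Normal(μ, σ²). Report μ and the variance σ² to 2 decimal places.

A symmetric 99% interval runs μ ± z·σ with z = 2.576.
Half-width = 64.5, so σ = 64.5/2.576 = 25.040 and σ² = 627.03.
μ is the stated best guess, -51.70.

μ = -51.70, σ² = 627.03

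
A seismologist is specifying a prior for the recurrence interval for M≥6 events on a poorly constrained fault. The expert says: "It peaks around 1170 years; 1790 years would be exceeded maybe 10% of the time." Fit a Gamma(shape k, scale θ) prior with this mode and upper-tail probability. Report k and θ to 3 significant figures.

k ≈ 11.3, θ ≈ 113

Gamma(k,θ) with k>1 has mode (k−1)θ, so θ = 1170/(k−1).
Need P(X < 1790) = 0.9 with θ tied to k this way. Start at k = 2, θ = 1170: P(X<1790) ≈ 0.452.
Too low — raise k to concentrate. Iterating converges to k ≈ 11.3.
Then θ = 1170/(11.3−1) ≈ 113.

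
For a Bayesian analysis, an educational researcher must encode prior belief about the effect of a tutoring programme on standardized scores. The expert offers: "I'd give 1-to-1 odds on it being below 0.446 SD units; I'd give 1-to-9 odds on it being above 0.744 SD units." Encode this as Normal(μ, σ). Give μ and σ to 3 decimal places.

The p-quantile of Normal(μ,σ) is μ + z_p·σ, with z_{0.5} = 0 and z_{0.9} = 1.282.
Eliminate σ: μ = (z₂·x₁ − z₁·x₂)/(z₂ − z₁) = (1.282·0.446 − (0)·0.744)/1.282 = 0.446.
Then σ = (x₂ − x₁)/(z₂ − z₁) = (0.744 − 0.446)/1.282 = 0.233.

μ = 0.446, σ = 0.233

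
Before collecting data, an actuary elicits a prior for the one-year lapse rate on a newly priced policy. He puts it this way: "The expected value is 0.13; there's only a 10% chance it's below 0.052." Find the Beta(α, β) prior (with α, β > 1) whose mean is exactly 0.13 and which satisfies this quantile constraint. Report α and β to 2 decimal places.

With mean 0.13 fixed, write α = 0.13s, β = 0.87s where s = α+β.
Need P(θ < 0.052) = 0.1 under Beta(0.13s, 0.87s). Normal approximation: (q−m)/√(m(1−m)/s) ≈ z_{0.1} = -1.28, so s ≈ 0.13·0.87·(-1.28)²/(0.052−0.13)² = 30.5.
At s = 30.5: P(θ<0.052) ≈ 0.068. Adjusting to match 0.1 gives s ≈ 23.82.
So α = 0.13·23.82 ≈ 3.10, β = 0.87·23.82 ≈ 20.72.

α ≈ 3.10, β ≈ 20.72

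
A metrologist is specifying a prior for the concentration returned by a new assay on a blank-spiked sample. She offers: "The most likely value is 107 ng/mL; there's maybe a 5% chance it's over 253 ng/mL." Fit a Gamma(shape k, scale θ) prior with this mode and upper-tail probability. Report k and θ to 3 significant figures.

Gamma(k,θ) with k>1 has mode (k−1)θ, so θ = 107/(k−1).
Need P(X < 253) = 0.95 with θ tied to k this way. Start at k = 2, θ = 107: P(X<253) ≈ 0.684.
Too low — raise k to concentrate. Iterating converges to k ≈ 4.69.
Then θ = 107/(4.69−1) ≈ 29.

k ≈ 4.69, θ ≈ 29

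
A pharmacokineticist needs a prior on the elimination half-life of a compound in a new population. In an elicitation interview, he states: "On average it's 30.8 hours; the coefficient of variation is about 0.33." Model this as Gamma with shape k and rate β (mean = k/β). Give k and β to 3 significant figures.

k ≈ 9.18, β ≈ 0.298

For Gamma(k, rate β): mean = k/β, variance = k/β², so CV = 1/√k.
CV = 0.33, hence k = 1/CV² = 9.18.
Then β = k/mean = 9.18/30.8 = 0.298.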